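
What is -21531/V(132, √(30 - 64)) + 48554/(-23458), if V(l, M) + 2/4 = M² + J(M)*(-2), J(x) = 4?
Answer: 503010653/996965 ≈ 504.54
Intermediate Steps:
V(l, M) = -17/2 + M² (V(l, M) = -½ + (M² + 4*(-2)) = -½ + (M² - 8) = -½ + (-8 + M²) = -17/2 + M²)
-21531/V(132, √(30 - 64)) + 48554/(-23458) = -21531/(-17/2 + (√(30 - 64))²) + 48554/(-23458) = -21531/(-17/2 + (√(-34))²) + 48554*(-1/23458) = -21531/(-17/2 + (I*√34)²) - 24277/11729 = -21531/(-17/2 - 34) - 24277/11729 = -21531/(-85/2) - 24277/11729 = -21531*(-2/85) - 24277/11729 = 43062/85 - 24277/11729 = 503010653/996965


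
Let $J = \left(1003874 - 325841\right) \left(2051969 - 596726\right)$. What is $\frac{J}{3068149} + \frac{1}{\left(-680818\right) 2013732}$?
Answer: $\frac{193250671374778978678085}{600912319228670232} \approx 3.216 \cdot 10^{5}$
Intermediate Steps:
$J = 986702777019$ ($J = 678033 \cdot 1455243 = 986702777019$)
$\frac{J}{3068149} + \frac{1}{\left(-680818\right) 2013732} = \frac{986702777019}{3068149} + \frac{1}{\left(-680818\right) 2013732} = 986702777019 \cdot \frac{1}{3068149} - \frac{1}{1370984992776} = \frac{986702777019}{3068149} - \frac{1}{1370984992776} = \frac{193250671374778978678085}{600912319228670232}$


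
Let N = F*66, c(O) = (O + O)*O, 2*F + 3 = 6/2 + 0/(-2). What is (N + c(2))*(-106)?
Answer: -848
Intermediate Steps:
F = 0 (F = -3/2 + (6/2 + 0/(-2))/2 = -3/2 + (6*(½) + 0*(-½))/2 = -3/2 + (3 + 0)/2 = -3/2 + (½)*3 = -3/2 + 3/2 = 0)
c(O) = 2*O² (c(O) = (2*O)*O = 2*O²)
N = 0 (N = 0*66 = 0)
(N + c(2))*(-106) = (0 + 2*2²)*(-106) = (0 + 2*4)*(-106) = (0 + 8)*(-106) = 8*(-106) = -848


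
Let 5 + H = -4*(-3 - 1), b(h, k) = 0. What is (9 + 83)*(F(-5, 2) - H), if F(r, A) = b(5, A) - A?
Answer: -1196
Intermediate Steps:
F(r, A) = -A (F(r, A) = 0 - A = -A)
H = 11 (H = -5 - 4*(-3 - 1) = -5 - 4*(-4) = -5 + 16 = 11)
(9 + 83)*(F(-5, 2) - H) = (9 + 83)*(-1*2 - 1*11) = 92*(-2 - 11) = 92*(-13) = -1196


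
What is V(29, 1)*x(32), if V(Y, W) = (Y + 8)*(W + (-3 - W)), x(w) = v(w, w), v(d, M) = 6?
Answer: -666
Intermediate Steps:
x(w) = 6
V(Y, W) = -24 - 3*Y (V(Y, W) = (8 + Y)*(-3) = -24 - 3*Y)
V(29, 1)*x(32) = (-24 - 3*29)*6 = (-24 - 87)*6 = -111*6 = -666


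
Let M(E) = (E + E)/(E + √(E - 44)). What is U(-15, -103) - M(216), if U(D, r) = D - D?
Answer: -23328/11621 + 216*√43/11621 ≈ -1.8855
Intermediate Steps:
U(D, r) = 0
M(E) = 2*E/(E + √(-44 + E)) (M(E) = (2*E)/(E + √(-44 + E)) = 2*E/(E + √(-44 + E)))
U(-15, -103) - M(216) = 0 - 2*216/(216 + √(-44 + 216)) = 0 - 2*216/(216 + √172) = 0 - 2*216/(216 + 2*√43) = 0 - 432/(216 + 2*√43) = -432/(216 + 2*√43)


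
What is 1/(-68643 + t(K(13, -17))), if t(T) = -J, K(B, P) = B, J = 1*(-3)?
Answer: -1/68640 ≈ -1.4569e-5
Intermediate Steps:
J = -3
t(T) = 3 (t(T) = -1*(-3) = 3)
1/(-68643 + t(K(13, -17))) = 1/(-68643 + 3) = 1/(-68640) = -1/68640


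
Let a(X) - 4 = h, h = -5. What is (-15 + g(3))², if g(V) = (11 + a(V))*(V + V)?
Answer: 2025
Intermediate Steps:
a(X) = -1 (a(X) = 4 - 5 = -1)
g(V) = 20*V (g(V) = (11 - 1)*(V + V) = 10*(2*V) = 20*V)
(-15 + g(3))² = (-15 + 20*3)² = (-15 + 60)² = 45² = 2025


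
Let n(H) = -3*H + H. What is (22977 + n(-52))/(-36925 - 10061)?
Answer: -23081/46986 ≈ -0.49123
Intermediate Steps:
n(H) = -2*H
(22977 + n(-52))/(-36925 - 10061) = (22977 - 2*(-52))/(-36925 - 10061) = (22977 + 104)/(-46986) = 23081*(-1/46986) = -23081/46986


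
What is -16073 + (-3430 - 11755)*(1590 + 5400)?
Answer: -106159223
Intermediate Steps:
-16073 + (-3430 - 11755)*(1590 + 5400) = -16073 - 15185*6990 = -16073 - 106143150 = -106159223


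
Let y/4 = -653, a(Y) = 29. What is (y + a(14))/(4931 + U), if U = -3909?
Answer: -369/146 ≈ -2.5274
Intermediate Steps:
y = -2612 (y = 4*(-653) = -2612)
(y + a(14))/(4931 + U) = (-2612 + 29)/(4931 - 3909) = -2583/1022 = -2583*1/1022 = -369/146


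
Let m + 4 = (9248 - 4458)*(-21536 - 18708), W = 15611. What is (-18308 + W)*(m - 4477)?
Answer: 519909430977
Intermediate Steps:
m = -192768764 (m = -4 + (9248 - 4458)*(-21536 - 18708) = -4 + 4790*(-40244) = -4 - 192768760 = -192768764)
(-18308 + W)*(m - 4477) = (-18308 + 15611)*(-192768764 - 4477) = -2697*(-192773241) = 519909430977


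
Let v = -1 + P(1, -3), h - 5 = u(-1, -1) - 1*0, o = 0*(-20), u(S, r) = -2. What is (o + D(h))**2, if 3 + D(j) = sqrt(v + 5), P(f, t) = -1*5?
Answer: (3 - I)**2 ≈ 8.0 - 6.0*I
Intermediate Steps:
o = 0
P(f, t) = -5
h = 3 (h = 5 + (-2 - 1*0) = 5 + (-2 + 0) = 5 - 2 = 3)
v = -6 (v = -1 - 5 = -6)
D(j) = -3 + I (D(j) = -3 + sqrt(-6 + 5) = -3 + sqrt(-1) = -3 + I)
(o + D(h))**2 = (0 + (-3 + I))**2 = (-3 + I)**2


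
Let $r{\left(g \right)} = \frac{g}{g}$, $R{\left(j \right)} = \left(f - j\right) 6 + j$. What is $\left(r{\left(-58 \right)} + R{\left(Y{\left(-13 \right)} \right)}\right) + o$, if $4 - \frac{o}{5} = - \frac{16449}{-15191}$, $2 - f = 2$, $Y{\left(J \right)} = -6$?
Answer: $\frac{692496}{15191} \approx 45.586$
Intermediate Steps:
$f = 0$ ($f = 2 - 2 = 0$)
$o = \frac{221575}{15191}$ ($o = 20 - 5 \left(- \frac{16449}{-15191}\right) = 20 - 5 \left(\left(-16449\right) \left(- \frac{1}{15191}\right)\right) = 20 - \frac{82245}{15191} = \frac{221575}{15191} \approx 14.586$)
$R{\left(j \right)} = - 5 j$ ($R{\left(j \right)} = \left(0 - j\right) 6 + j = - j 6 + j = - 6 j + j = - 5 j$)
$r{\left(g \right)} = 1$
$\left(r{\left(-58 \right)} + R{\left(Y{\left(-13 \right)} \right)}\right) + o = \left(1 - -30\right) + \frac{221575}{15191} = \left(1 + 30\right) + \frac{221575}{15191} = 31 + \frac{221575}{15191} = \frac{692496}{15191}$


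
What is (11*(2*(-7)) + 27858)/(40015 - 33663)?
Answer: 3463/794 ≈ 4.3615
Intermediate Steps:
(11*(2*(-7)) + 27858)/(40015 - 33663) = (11*(-14) + 27858)/6352 = (-154 + 27858)*(1/6352) = 27704*(1/6352) = 3463/794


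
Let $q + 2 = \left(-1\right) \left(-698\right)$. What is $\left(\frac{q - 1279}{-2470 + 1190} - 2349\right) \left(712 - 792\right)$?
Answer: $\frac{3006137}{16} \approx 1.8788 \cdot 10^{5}$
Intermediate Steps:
$q = 696$ ($q = -2 - -698 = -2 + 698 = 696$)
$\left(\frac{q - 1279}{-2470 + 1190} - 2349\right) \left(712 - 792\right) = \left(\frac{696 - 1279}{-2470 + 1190} - 2349\right) \left(712 - 792\right) = \left(- \frac{583}{-1280} - 2349\right) \left(-80\right) = \left(\left(-583\right) \left(- \frac{1}{1280}\right) - 2349\right) \left(-80\right) = \left(\frac{583}{1280} - 2349\right) \left(-80\right) = \left(- \frac{3006137}{1280}\right) \left(-80\right) = \frac{3006137}{16}$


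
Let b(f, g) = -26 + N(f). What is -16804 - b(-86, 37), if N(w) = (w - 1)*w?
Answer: -24260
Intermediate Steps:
N(w) = w*(-1 + w) (N(w) = (-1 + w)*w = w*(-1 + w))
b(f, g) = -26 + f*(-1 + f)
-16804 - b(-86, 37) = -16804 - (-26 - 86*(-1 - 86)) = -16804 - (-26 - 86*(-87)) = -16804 - (-26 + 7482) = -16804 - 1*7456 = -16804 - 7456 = -24260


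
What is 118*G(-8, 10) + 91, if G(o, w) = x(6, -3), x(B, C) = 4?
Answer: 563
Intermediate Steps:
G(o, w) = 4
118*G(-8, 10) + 91 = 118*4 + 91 = 472 + 91 = 563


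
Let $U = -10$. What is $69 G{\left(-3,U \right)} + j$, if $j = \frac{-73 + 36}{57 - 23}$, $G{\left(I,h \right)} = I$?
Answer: $- \frac{7075}{34} \approx -208.09$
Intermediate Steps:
$j = - \frac{37}{34} \approx -1.0882$
$69 G{\left(-3,U \right)} + j = 69 \left(-3\right) - \frac{37}{34} = -207 - \frac{37}{34} = - \frac{7075}{34}$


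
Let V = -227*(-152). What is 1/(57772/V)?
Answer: 8626/14443 ≈ 0.59724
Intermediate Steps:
V = 34504
1/(57772/V) = 1/(57772/34504) = 1/(57772*(1/34504)) = 1/(14443/8626) = 8626/14443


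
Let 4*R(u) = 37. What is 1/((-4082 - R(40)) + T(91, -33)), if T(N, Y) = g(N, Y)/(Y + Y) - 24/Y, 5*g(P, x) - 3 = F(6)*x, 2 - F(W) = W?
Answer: -44/180001 ≈ -0.00024444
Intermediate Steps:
F(W) = 2 - W
R(u) = 37/4 (R(u) = (¼)*37 = 37/4)
g(P, x) = ⅗ - 4*x/5 (g(P, x) = ⅗ + ((2 - 1*6)*x)/5 = ⅗ + ((2 - 6)*x)/5 = ⅗ + (-4*x)/5 = ⅗ - 4*x/5)
T(N, Y) = -24/Y + (⅗ - 4*Y/5)/(2*Y) (T(N, Y) = (⅗ - 4*Y/5)/(Y + Y) - 24/Y = (⅗ - 4*Y/5)/((2*Y)) - 24/Y = (⅗ - 4*Y/5)*(1/(2*Y)) - 24/Y = (⅗ - 4*Y/5)/(2*Y) - 24/Y = -24/Y + (⅗ - 4*Y/5)/(2*Y))
1/((-4082 - R(40)) + T(91, -33)) = 1/((-4082 - 1*37/4) + (⅒)*(-237 - 4*(-33))/(-33)) = 1/((-4082 - 37/4) + (⅒)*(-1/33)*(-237 + 132)) = 1/(-16365/4 + (⅒)*(-1/33)*(-105)) = 1/(-16365/4 + 7/22) = 1/(-180001/44) = -44/180001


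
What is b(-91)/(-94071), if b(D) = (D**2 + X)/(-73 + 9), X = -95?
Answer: 4093/3010272 ≈ 0.0013597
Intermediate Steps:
b(D) = 95/64 - D**2/64 (b(D) = (D**2 - 95)/(-73 + 9) = (-95 + D**2)/(-64) = (-95 + D**2)*(-1/64) = 95/64 - D**2/64)
b(-91)/(-94071) = (95/64 - 1/64*(-91)**2)/(-94071) = (95/64 - 1/64*8281)*(-1/94071) = (95/64 - 8281/64)*(-1/94071) = -4093/32*(-1/94071) = 4093/3010272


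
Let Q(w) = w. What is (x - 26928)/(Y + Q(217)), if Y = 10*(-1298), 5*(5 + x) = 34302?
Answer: 100363/63815 ≈ 1.5727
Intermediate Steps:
x = 34277/5 (x = -5 + (⅕)*34302 = -5 + 34302/5 = 34277/5 ≈ 6855.4)
Y = -12980
(x - 26928)/(Y + Q(217)) = (34277/5 - 26928)/(-12980 + 217) = -100363/5/(-12763) = -100363/5*(-1/12763) = 100363/63815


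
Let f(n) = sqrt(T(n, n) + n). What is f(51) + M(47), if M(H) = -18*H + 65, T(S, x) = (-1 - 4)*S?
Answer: -781 + 2*I*sqrt(51) ≈ -781.0 + 14.283*I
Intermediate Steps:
T(S, x) = -5*S
M(H) = 65 - 18*H
f(n) = 2*sqrt(-n) (f(n) = sqrt(-5*n + n) = sqrt(-4*n) = 2*sqrt(-n))
f(51) + M(47) = 2*sqrt(-1*51) + (65 - 18*47) = 2*sqrt(-51) + (65 - 846) = 2*(I*sqrt(51)) - 781 = 2*I*sqrt(51) - 781 = -781 + 2*I*sqrt(51)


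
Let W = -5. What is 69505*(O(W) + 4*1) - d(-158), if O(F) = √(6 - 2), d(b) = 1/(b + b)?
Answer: 131781481/316 ≈ 4.1703e+5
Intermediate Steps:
d(b) = 1/(2*b)
O(F) = 2 (O(F) = √4 = 2)
69505*(O(W) + 4*1) - d(-158) = 69505*(2 + 4*1) - 1/(2*(-158)) = 69505*(2 + 4) - (-1)/(2*158) = 69505*6 - 1*(-1/316) = 417030 + 1/316 = 131781481/316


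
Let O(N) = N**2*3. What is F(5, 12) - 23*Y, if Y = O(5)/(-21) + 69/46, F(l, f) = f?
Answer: 835/14 ≈ 59.643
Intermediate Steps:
O(N) = 3*N**2
Y = -29/14 (Y = (3*5**2)/(-21) + 69/46 = (3*25)*(-1/21) + 69*(1/46) = 75*(-1/21) + 3/2 = -25/7 + 3/2 = -29/14 ≈ -2.0714)
F(5, 12) - 23*Y = 12 - 23*(-29/14) = 12 + 667/14 = 835/14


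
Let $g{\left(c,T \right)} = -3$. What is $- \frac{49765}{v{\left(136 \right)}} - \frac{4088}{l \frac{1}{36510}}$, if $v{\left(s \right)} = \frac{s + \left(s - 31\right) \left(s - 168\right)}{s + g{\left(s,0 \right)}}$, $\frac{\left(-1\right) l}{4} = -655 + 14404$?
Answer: $\frac{70432982095}{14775592} \approx 4766.8$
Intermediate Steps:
$l = -54996$ ($l = - 4 \left(-655 + 14404\right) = \left(-4\right) 13749 = -54996$)
$v{\left(s \right)} = \frac{s + \left(-168 + s\right) \left(-31 + s\right)}{-3 + s}$ ($v{\left(s \right)} = \frac{s + \left(s - 31\right) \left(s - 168\right)}{s - 3} = \frac{s + \left(-31 + s\right) \left(-168 + s\right)}{-3 + s} = \frac{s + \left(-168 + s\right) \left(-31 + s\right)}{-3 + s}$)
$- \frac{49765}{v{\left(136 \right)}} - \frac{4088}{l \frac{1}{36510}} = - \frac{49765}{\frac{1}{-3 + 136} \left(5208 + 136^{2} - 26928\right)} - \frac{4088}{\left(-54996\right) \frac{1}{36510}} = - \frac{49765}{\frac{1}{133} \left(5208 + 18496 - 26928\right)} - \frac{4088}{\left(-54996\right) \frac{1}{36510}} = - \frac{49765}{\frac{1}{133} \left(-3224\right)} - \frac{4088}{- \frac{9166}{6085}} = - \frac{49765}{- \frac{3224}{133}} - - \frac{12437740}{4583} = \left(-49765\right) \left(- \frac{133}{3224}\right) + \frac{12437740}{4583} = \frac{6618745}{3224} + \frac{12437740}{4583} = \frac{70432982095}{14775592}$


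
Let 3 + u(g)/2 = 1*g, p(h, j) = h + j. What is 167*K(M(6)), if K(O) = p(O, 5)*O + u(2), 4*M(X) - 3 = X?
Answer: 38243/16 ≈ 2390.2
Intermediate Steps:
M(X) = 3/4 + X/4
u(g) = -6 + 2*g (u(g) = -6 + 2*(1*g) = -6 + 2*g)
K(O) = -2 + O*(5 + O) (K(O) = (O + 5)*O + (-6 + 2*2) = (5 + O)*O + (-6 + 4) = O*(5 + O) - 2 = -2 + O*(5 + O))
167*K(M(6)) = 167*(-2 + (3/4 + (1/4)*6)*(5 + (3/4 + (1/4)*6))) = 167*(-2 + (3/4 + 3/2)*(5 + (3/4 + 3/2))) = 167*(-2 + 9*(5 + 9/4)/4) = 167*(-2 + (9/4)*(29/4)) = 167*(-2 + 261/16) = 167*(229/16) = 38243/16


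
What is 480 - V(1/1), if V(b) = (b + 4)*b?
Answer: 475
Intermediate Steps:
V(b) = b*(4 + b) (V(b) = (4 + b)*b = b*(4 + b))
480 - V(1/1) = 480 - (4 + 1/1)/1 = 480 - (4 + 1) = 480 - 5 = 475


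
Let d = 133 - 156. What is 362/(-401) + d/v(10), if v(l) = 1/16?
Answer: -147930/401 ≈ -368.90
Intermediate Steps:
d = -23
v(l) = 1/16
362/(-401) + d/v(10) = 362/(-401) - 23/1/16 = 362*(-1/401) - 23*16 = -362/401 - 368 = -147930/401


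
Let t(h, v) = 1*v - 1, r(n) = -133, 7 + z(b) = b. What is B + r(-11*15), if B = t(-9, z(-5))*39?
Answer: -640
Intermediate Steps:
z(b) = -7 + b
t(h, v) = -1 + v (t(h, v) = v - 1 = -1 + v)
B = -507 (B = (-1 + (-7 - 5))*39 = (-1 - 12)*39 = -13*39 = -507)
B + r(-11*15) = -507 - 133 = -640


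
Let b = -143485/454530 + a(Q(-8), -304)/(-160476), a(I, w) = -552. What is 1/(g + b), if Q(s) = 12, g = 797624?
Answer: 1215685938/969659901028007 ≈ 1.2537e-6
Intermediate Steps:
b = -379583305/1215685938 (b = -143485/454530 - 552/(-160476) = -143485*1/454530 - 552*(-1/160476) = -28697/90906 + 46/13373 = -379583305/1215685938 ≈ -0.31224)
1/(g + b) = 1/(797624 - 379583305/1215685938) = 1/(969659901028007/1215685938) = 1215685938/969659901028007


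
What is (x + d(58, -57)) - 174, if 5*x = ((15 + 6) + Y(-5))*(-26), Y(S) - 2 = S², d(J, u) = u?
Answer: -2403/5 ≈ -480.60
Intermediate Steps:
Y(S) = 2 + S²
x = -1248/5 (x = (((15 + 6) + (2 + (-5)²))*(-26))/5 = ((21 + (2 + 25))*(-26))/5 = ((21 + 27)*(-26))/5 = (48*(-26))/5 = (⅕)*(-1248) = -1248/5 ≈ -249.60)
(x + d(58, -57)) - 174 = (-1248/5 - 57) - 174 = -1533/5 - 174 = -2403/5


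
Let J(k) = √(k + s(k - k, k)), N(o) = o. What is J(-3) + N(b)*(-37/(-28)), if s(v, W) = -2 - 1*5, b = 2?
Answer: 37/14 + I*√10 ≈ 2.6429 + 3.1623*I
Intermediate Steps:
s(v, W) = -7 (s(v, W) = -2 - 5 = -7)
J(k) = √(-7 + k) (J(k) = √(k - 7) = √(-7 + k))
J(-3) + N(b)*(-37/(-28)) = √(-7 - 3) + 2*(-37/(-28)) = √(-10) + 2*(-37*(-1/28)) = I*√10 + 2*(37/28) = I*√10 + 37/14 = 37/14 + I*√10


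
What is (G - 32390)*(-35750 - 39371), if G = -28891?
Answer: 4603490001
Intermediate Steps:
(G - 32390)*(-35750 - 39371) = (-28891 - 32390)*(-35750 - 39371) = -61281*(-75121) = 4603490001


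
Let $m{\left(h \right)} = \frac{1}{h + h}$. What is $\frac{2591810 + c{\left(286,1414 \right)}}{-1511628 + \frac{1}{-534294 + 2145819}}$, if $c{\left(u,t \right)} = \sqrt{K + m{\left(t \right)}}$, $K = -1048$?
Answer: $- \frac{4176766610250}{2436026312699} - \frac{1611525 i \sqrt{2095366301}}{3444541206156386} \approx -1.7146 - 2.1416 \cdot 10^{-5} i$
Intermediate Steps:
$m{\left(h \right)} = \frac{1}{2 h}$
$c{\left(u,t \right)} = \sqrt{-1048 + \frac{1}{2 t}}$
$\frac{2591810 + c{\left(286,1414 \right)}}{-1511628 + \frac{1}{-534294 + 2145819}} = \frac{2591810 + \frac{\sqrt{-4192 + \frac{2}{1414}}}{2}}{-1511628 + \frac{1}{-534294 + 2145819}} = \frac{2591810 + \frac{\sqrt{-4192 + 2 \cdot \frac{1}{1414}}}{2}}{-1511628 + \frac{1}{1611525}} = \frac{2591810 + \frac{\sqrt{-4192 + \frac{1}{707}}}{2}}{-1511628 + \frac{1}{1611525}} = \frac{2591810 + \frac{\sqrt{- \frac{2963743}{707}}}{2}}{- \frac{2436026312699}{1611525}} = \left(2591810 + \frac{\frac{1}{707} i \sqrt{2095366301}}{2}\right) \left(- \frac{1611525}{2436026312699}\right) = \left(2591810 + \frac{i \sqrt{2095366301}}{1414}\right) \left(- \frac{1611525}{2436026312699}\right) = - \frac{4176766610250}{2436026312699} - \frac{1611525 i \sqrt{2095366301}}{3444541206156386}$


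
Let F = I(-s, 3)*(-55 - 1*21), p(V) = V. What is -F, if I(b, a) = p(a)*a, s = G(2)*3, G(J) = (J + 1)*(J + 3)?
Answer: 684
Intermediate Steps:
G(J) = (1 + J)*(3 + J)
s = 45 (s = (3 + 2² + 4*2)*3 = (3 + 4 + 8)*3 = 15*3 = 45)
I(b, a) = a² (I(b, a) = a*a = a²)
F = -684 (F = 3²*(-55 - 1*21) = 9*(-55 - 21) = 9*(-76) = -684)
-F = -1*(-684) = 684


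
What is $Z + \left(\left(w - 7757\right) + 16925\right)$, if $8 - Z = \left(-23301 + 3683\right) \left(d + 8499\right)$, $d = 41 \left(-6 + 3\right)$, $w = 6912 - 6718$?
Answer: $164329738$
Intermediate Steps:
$w = 194$ ($w = 6912 - 6718 = 194$)
$d = -123$ ($d = 41 \left(-3\right) = -123$)
$Z = 164320376$ ($Z = 8 - \left(-23301 + 3683\right) \left(-123 + 8499\right) = 8 - \left(-19618\right) 8376 = 8 - -164320368 = 8 + 164320368 = 164320376$)
$Z + \left(\left(w - 7757\right) + 16925\right) = 164320376 + \left(\left(194 - 7757\right) + 16925\right) = 164320376 + \left(-7563 + 16925\right) = 164320376 + 9362 = 164329738$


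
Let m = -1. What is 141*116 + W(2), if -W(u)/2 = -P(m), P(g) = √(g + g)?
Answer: 16356 + 2*I*√2 ≈ 16356.0 + 2.8284*I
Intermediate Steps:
P(g) = √2*√g (P(g) = √(2*g) = √2*√g)
W(u) = 2*I*√2 (W(u) = -(-2)*√2*√(-1) = -(-2)*√2*I = -(-2)*I*√2 = 2*I*√2)
141*116 + W(2) = 141*116 + 2*I*√2 = 16356 + 2*I*√2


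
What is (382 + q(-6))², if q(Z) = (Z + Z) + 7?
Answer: 142129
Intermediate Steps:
q(Z) = 7 + 2*Z (q(Z) = 2*Z + 7 = 7 + 2*Z)
(382 + q(-6))² = (382 + (7 + 2*(-6)))² = (382 + (7 - 12))² = (382 - 5)² = 377² = 142129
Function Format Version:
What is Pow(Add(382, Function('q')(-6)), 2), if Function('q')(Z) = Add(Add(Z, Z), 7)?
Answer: 142129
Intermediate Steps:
Function('q')(Z) = Add(7, Mul(2, Z)) (Function('q')(Z) = Add(Mul(2, Z), 7) = Add(7, Mul(2, Z)))
Pow(Add(382, Function('q')(-6)), 2) = Pow(Add(382, Add(7, Mul(2, -6))), 2) = Pow(Add(382, Add(7, -12)), 2) = Pow(Add(382, -5), 2) = Pow(377, 2) = 142129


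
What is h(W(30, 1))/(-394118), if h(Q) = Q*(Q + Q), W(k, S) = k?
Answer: -900/197059 ≈ -0.0045672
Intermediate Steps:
h(Q) = 2*Q² (h(Q) = Q*(2*Q) = 2*Q²)
h(W(30, 1))/(-394118) = (2*30²)/(-394118) = (2*900)*(-1/394118) = 1800*(-1/394118) = -900/197059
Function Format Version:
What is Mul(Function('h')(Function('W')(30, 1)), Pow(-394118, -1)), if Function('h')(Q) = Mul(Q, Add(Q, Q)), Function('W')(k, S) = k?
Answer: Rational(-900, 197059) ≈ -0.0045672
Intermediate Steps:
Function('h')(Q) = Mul(2, Pow(Q, 2)) (Function('h')(Q) = Mul(Q, Mul(2, Q)) = Mul(2, Pow(Q, 2)))
Mul(Function('h')(Function('W')(30, 1)), Pow(-394118, -1)) = Mul(Mul(2, Pow(30, 2)), Pow(-394118, -1)) = Mul(Mul(2, 900), Rational(-1, 394118)) = Mul(1800, Rational(-1, 394118)) = Rational(-900, 197059)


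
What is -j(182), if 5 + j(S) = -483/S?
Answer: 199/26 ≈ 7.6538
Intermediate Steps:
j(S) = -5 - 483/S
-j(182) = -(-5 - 483/182) = -(-5 - 483*1/182) = -(-5 - 69/26) = -1*(-199/26) = 199/26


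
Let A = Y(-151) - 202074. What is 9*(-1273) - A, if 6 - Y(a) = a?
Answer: 190460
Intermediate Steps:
Y(a) = 6 - a
A = -201917 (A = (6 - 1*(-151)) - 202074 = (6 + 151) - 202074 = 157 - 202074 = -201917)
9*(-1273) - A = 9*(-1273) - 1*(-201917) = -11457 + 201917 = 190460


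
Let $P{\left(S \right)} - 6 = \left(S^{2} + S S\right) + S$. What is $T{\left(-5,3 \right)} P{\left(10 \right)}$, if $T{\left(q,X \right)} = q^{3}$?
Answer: $-27000$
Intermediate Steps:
$P{\left(S \right)} = 6 + S + 2 S^{2}$ ($P{\left(S \right)} = 6 + \left(\left(S^{2} + S S\right) + S\right) = 6 + \left(\left(S^{2} + S^{2}\right) + S\right) = 6 + \left(2 S^{2} + S\right) = 6 + \left(S + 2 S^{2}\right) = 6 + S + 2 S^{2}$)
$T{\left(-5,3 \right)} P{\left(10 \right)} = \left(-5\right)^{3} \left(6 + 10 + 2 \cdot 10^{2}\right) = - 125 \left(6 + 10 + 2 \cdot 100\right) = - 125 \left(6 + 10 + 200\right) = \left(-125\right) 216 = -27000$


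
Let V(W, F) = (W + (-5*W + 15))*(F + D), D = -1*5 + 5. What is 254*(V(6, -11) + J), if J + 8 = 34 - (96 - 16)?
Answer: 11430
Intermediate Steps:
D = 0 (D = -5 + 5 = 0)
V(W, F) = F*(15 - 4*W) (V(W, F) = (W + (-5*W + 15))*(F + 0) = (W + (15 - 5*W))*F = (15 - 4*W)*F = F*(15 - 4*W))
J = -54 (J = -8 + (34 - (96 - 16)) = -8 + (34 - 1*80) = -8 + (34 - 80) = -8 - 46 = -54)
254*(V(6, -11) + J) = 254*(-11*(15 - 4*6) - 54) = 254*(-11*(15 - 24) - 54) = 254*(-11*(-9) - 54) = 254*(99 - 54) = 254*45 = 11430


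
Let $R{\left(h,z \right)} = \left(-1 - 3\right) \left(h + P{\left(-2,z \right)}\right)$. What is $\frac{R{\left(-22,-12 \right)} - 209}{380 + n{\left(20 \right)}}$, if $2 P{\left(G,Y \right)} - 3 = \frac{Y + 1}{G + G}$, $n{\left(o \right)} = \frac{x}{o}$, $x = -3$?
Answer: $- \frac{2650}{7597} \approx -0.34882$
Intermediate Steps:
$n{\left(o \right)} = - \frac{3}{o}$
$P{\left(G,Y \right)} = \frac{3}{2} + \frac{1 + Y}{4 G}$ ($P{\left(G,Y \right)} = \frac{3}{2} + \frac{\left(Y + 1\right) \frac{1}{G + G}}{2} = \frac{3}{2} + \frac{\left(1 + Y\right) \frac{1}{2 G}}{2} = \frac{3}{2} + \frac{\frac{1}{2} \frac{1}{G} \left(1 + Y\right)}{2} = \frac{3}{2} + \frac{1 + Y}{4 G}$)
$R{\left(h,z \right)} = - \frac{11}{2} + \frac{z}{2} - 4 h$ ($R{\left(h,z \right)} = \left(-1 - 3\right) \left(h + \frac{1 + z + 6 \left(-2\right)}{4 \left(-2\right)}\right) = - 4 \left(h + \frac{1}{4} \left(- \frac{1}{2}\right) \left(1 + z - 12\right)\right) = - 4 \left(h + \frac{1}{4} \left(- \frac{1}{2}\right) \left(-11 + z\right)\right) = - 4 \left(h - \left(- \frac{11}{8} + \frac{z}{8}\right)\right) = - 4 \left(\frac{11}{8} + h - \frac{z}{8}\right) = - \frac{11}{2} + \frac{z}{2} - 4 h$)
$\frac{R{\left(-22,-12 \right)} - 209}{380 + n{\left(20 \right)}} = \frac{\left(- \frac{11}{2} + \frac{1}{2} \left(-12\right) - -88\right) - 209}{380 - \frac{3}{20}} = \frac{\left(- \frac{11}{2} - 6 + 88\right) - 209}{380 - \frac{3}{20}} = \frac{\frac{153}{2} - 209}{380 - \frac{3}{20}} = - \frac{265}{2 \cdot \frac{7597}{20}} = \left(- \frac{265}{2}\right) \frac{20}{7597} = - \frac{2650}{7597}$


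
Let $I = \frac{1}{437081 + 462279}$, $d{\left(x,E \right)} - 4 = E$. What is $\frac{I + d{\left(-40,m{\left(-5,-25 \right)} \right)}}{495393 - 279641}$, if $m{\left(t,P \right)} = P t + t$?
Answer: $\frac{111520641}{194038718720} \approx 0.00057473$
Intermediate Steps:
$m{\left(t,P \right)} = t + P t$
$d{\left(x,E \right)} = 4 + E$
$I = \frac{1}{899360} \approx 1.1119 \cdot 10^{-6}$
$\frac{I + d{\left(-40,m{\left(-5,-25 \right)} \right)}}{495393 - 279641} = \frac{\frac{1}{899360} - \left(-4 + 5 \left(1 - 25\right)\right)}{495393 - 279641} = \frac{\frac{1}{899360} + \left(4 - -120\right)}{215752} = \left(\frac{1}{899360} + \left(4 + 120\right)\right) \frac{1}{215752} = \left(\frac{1}{899360} + 124\right) \frac{1}{215752} = \frac{111520641}{899360} \cdot \frac{1}{215752} = \frac{111520641}{194038718720}$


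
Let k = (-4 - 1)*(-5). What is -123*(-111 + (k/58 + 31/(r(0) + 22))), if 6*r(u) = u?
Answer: 4283106/319 ≈ 13427.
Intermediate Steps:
k = 25 (k = -5*(-5) = 25)
r(u) = u/6
-123*(-111 + (k/58 + 31/(r(0) + 22))) = -123*(-111 + (25/58 + 31/((⅙)*0 + 22))) = -123*(-111 + (25*(1/58) + 31/(0 + 22))) = -123*(-111 + (25/58 + 31/22)) = -123*(-111 + 587/319) = -123*(-34822/319) = 4283106/319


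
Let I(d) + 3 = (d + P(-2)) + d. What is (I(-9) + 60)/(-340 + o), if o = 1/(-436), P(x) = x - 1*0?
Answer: -16132/148241 ≈ -0.10882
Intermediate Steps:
P(x) = x (P(x) = x + 0 = x)
o = -1/436 ≈ -0.0022936
I(d) = -5 + 2*d (I(d) = -3 + ((d - 2) + d) = -3 + ((-2 + d) + d) = -3 + (-2 + 2*d) = -5 + 2*d)
(I(-9) + 60)/(-340 + o) = ((-5 + 2*(-9)) + 60)/(-340 - 1/436) = ((-5 - 18) + 60)/(-148241/436) = (-23 + 60)*(-436/148241) = 37*(-436/148241) = -16132/148241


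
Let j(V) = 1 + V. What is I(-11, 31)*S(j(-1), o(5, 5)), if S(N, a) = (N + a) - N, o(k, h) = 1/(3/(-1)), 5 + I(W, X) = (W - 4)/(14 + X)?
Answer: 16/9 ≈ 1.7778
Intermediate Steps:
I(W, X) = -5 + (-4 + W)/(14 + X) (I(W, X) = -5 + (W - 4)/(14 + X) = -5 + (-4 + W)/(14 + X))
o(k, h) = -1/3 (o(k, h) = 1/(3*(-1)) = 1/(-3) = -1/3)
S(N, a) = a
I(-11, 31)*S(j(-1), o(5, 5)) = ((-74 - 11 - 5*31)/(14 + 31))*(-1/3) = ((-74 - 11 - 155)/45)*(-1/3) = ((1/45)*(-240))*(-1/3) = -16/3*(-1/3) = 16/9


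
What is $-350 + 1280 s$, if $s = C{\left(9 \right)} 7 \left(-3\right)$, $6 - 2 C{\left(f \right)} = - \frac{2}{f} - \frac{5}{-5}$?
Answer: $- \frac{211610}{3} \approx -70537.0$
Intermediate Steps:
$C{\left(f \right)} = \frac{5}{2} + \frac{1}{f}$ ($C{\left(f \right)} = 3 - \frac{- \frac{2}{f} - \frac{5}{-5}}{2} = 3 - \frac{- \frac{2}{f} - -1}{2} = 3 - \frac{- \frac{2}{f} + 1}{2} = 3 - \frac{1 - \frac{2}{f}}{2} = 3 - \left(\frac{1}{2} - \frac{1}{f}\right) = \frac{5}{2} + \frac{1}{f}$)
$s = - \frac{329}{6}$ ($s = \left(\frac{5}{2} + \frac{1}{9}\right) 7 \left(-3\right) = \left(\frac{5}{2} + \frac{1}{9}\right) \left(-21\right) = \frac{47}{18} \left(-21\right) = - \frac{329}{6} \approx -54.833$)
$-350 + 1280 s = -350 + 1280 \left(- \frac{329}{6}\right) = -350 - \frac{210560}{3} = - \frac{211610}{3}$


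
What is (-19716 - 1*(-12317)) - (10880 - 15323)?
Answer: -2956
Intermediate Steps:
(-19716 - 1*(-12317)) - (10880 - 15323) = (-19716 + 12317) - 1*(-4443) = -7399 + 4443 = -2956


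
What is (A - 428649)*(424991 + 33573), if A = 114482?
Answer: -144065676188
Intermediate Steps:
(A - 428649)*(424991 + 33573) = (114482 - 428649)*(424991 + 33573) = -314167*458564 = -144065676188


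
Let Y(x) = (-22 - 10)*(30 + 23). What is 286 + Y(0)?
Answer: -1410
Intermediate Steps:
Y(x) = -1696 (Y(x) = -32*53 = -1696)
286 + Y(0) = 286 - 1696 = -1410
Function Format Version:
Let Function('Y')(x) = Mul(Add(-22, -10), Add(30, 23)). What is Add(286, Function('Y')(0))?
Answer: -1410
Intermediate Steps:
Function('Y')(x) = -1696 (Function('Y')(x) = Mul(-32, 53) = -1696)
Add(286, Function('Y')(0)) = Add(286, -1696) = -1410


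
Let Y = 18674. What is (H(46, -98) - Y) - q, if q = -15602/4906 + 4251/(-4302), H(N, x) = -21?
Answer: -65746906855/3517602 ≈ -18691.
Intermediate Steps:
q = -14662535/3517602 (q = -15602*1/4906 + 4251*(-1/4302) = -7801/2453 - 1417/1434 = -14662535/3517602 ≈ -4.1683)
(H(46, -98) - Y) - q = (-21 - 1*18674) - 1*(-14662535/3517602) = (-21 - 18674) + 14662535/3517602 = -18695 + 14662535/3517602 = -65746906855/3517602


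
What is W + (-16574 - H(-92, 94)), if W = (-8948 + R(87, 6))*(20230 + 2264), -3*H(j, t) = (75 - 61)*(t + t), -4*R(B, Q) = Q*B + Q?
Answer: -612783650/3 ≈ -2.0426e+8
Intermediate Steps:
R(B, Q) = -Q/4 - B*Q/4 (R(B, Q) = -(Q*B + Q)/4 = -(B*Q + Q)/4 = -(Q + B*Q)/4 = -Q/4 - B*Q/4)
H(j, t) = -28*t/3 (H(j, t) = -(75 - 61)*(t + t)/3 = -14*2*t/3 = -28*t/3)
W = -204245520 (W = (-8948 - ¼*6*(1 + 87))*(20230 + 2264) = (-8948 - ¼*6*88)*22494 = (-8948 - 132)*22494 = -9080*22494 = -204245520)
W + (-16574 - H(-92, 94)) = -204245520 + (-16574 - (-28)*94/3) = -204245520 + (-16574 - 1*(-2632/3)) = -204245520 + (-16574 + 2632/3) = -204245520 - 47090/3 = -612783650/3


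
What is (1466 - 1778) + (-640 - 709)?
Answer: -1661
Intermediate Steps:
(1466 - 1778) + (-640 - 709) = -312 - 1349 = -1661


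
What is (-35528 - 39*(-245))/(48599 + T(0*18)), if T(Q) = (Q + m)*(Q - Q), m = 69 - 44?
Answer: -25973/48599 ≈ -0.53444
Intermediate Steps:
m = 25
T(Q) = 0 (T(Q) = (Q + 25)*(Q - Q) = (25 + Q)*0 = 0)
(-35528 - 39*(-245))/(48599 + T(0*18)) = (-35528 - 39*(-245))/(48599 + 0) = (-35528 + 9555)/48599 = -25973*1/48599 = -25973/48599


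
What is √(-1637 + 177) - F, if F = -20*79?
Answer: 1580 + 2*I*√365 ≈ 1580.0 + 38.21*I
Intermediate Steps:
F = -1580
√(-1637 + 177) - F = √(-1637 + 177) - 1*(-1580) = √(-1460) + 1580 = 2*I*√365 + 1580 = 1580 + 2*I*√365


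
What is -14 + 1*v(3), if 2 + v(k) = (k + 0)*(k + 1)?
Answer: -4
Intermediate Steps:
v(k) = -2 + k*(1 + k) (v(k) = -2 + (k + 0)*(k + 1) = -2 + k*(1 + k))
-14 + 1*v(3) = -14 + 1*(-2 + 3 + 3²) = -14 + 1*(-2 + 3 + 9) = -14 + 1*10 = -14 + 10 = -4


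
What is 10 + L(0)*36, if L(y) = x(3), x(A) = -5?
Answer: -170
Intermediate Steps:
L(y) = -5
10 + L(0)*36 = 10 - 5*36 = 10 - 180 = -170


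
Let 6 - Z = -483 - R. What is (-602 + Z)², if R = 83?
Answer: 900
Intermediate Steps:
Z = 572 (Z = 6 - (-483 - 1*83) = 6 - (-483 - 83) = 6 - 1*(-566) = 6 + 566 = 572)
(-602 + Z)² = (-602 + 572)² = (-30)² = 900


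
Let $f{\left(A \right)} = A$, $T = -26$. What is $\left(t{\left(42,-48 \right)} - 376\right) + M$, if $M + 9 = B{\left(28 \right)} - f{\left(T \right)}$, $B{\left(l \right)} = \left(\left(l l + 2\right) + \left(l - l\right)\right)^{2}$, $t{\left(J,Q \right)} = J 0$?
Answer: $617437$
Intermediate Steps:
$t{\left(J,Q \right)} = 0$
$B{\left(l \right)} = \left(2 + l^{2}\right)^{2}$ ($B{\left(l \right)} = \left(\left(l^{2} + 2\right) + 0\right)^{2} = \left(\left(2 + l^{2}\right) + 0\right)^{2} = \left(2 + l^{2}\right)^{2}$)
$M = 617813$ ($M = -9 - \left(-26 - \left(2 + 28^{2}\right)^{2}\right) = -9 + \left(\left(2 + 784\right)^{2} + 26\right) = -9 + \left(786^{2} + 26\right) = -9 + \left(617796 + 26\right) = -9 + 617822 = 617813$)
$\left(t{\left(42,-48 \right)} - 376\right) + M = \left(0 - 376\right) + 617813 = -376 + 617813 = 617437$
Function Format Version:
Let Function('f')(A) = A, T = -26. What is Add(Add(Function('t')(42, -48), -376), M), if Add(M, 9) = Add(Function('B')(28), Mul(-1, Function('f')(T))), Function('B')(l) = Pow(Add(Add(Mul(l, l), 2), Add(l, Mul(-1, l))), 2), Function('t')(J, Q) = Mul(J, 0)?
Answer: 617437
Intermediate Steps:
Function('t')(J, Q) = 0
Function('B')(l) = Pow(Add(2, Pow(l, 2)), 2) (Function('B')(l) = Pow(Add(Add(Pow(l, 2), 2), 0), 2) = Pow(Add(Add(2, Pow(l, 2)), 0), 2) = Pow(Add(2, Pow(l, 2)), 2))
M = 617813 (M = Add(-9, Add(Pow(Add(2, Pow(28, 2)), 2), Mul(-1, -26))) = Add(-9, Add(Pow(Add(2, 784), 2), 26)) = Add(-9, Add(Pow(786, 2), 26)) = Add(-9, Add(617796, 26)) = Add(-9, 617822) = 617813)
Add(Add(Function('t')(42, -48), -376), M) = Add(Add(0, -376), 617813) = Add(-376, 617813) = 617437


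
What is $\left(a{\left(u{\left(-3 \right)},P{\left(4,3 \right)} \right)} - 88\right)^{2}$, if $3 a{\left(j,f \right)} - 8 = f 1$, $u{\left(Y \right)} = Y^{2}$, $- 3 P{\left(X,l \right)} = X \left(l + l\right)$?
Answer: $7744$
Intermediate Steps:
$P{\left(X,l \right)} = - \frac{2 X l}{3}$ ($P{\left(X,l \right)} = - \frac{X \left(l + l\right)}{3} = - \frac{X 2 l}{3} = - \frac{2 X l}{3}$)
$a{\left(j,f \right)} = \frac{8}{3} + \frac{f}{3}$ ($a{\left(j,f \right)} = \frac{8}{3} + \frac{f 1}{3} = \frac{8}{3} + \frac{f}{3}$)
$\left(a{\left(u{\left(-3 \right)},P{\left(4,3 \right)} \right)} - 88\right)^{2} = \left(\left(\frac{8}{3} + \frac{\left(- \frac{2}{3}\right) 4 \cdot 3}{3}\right) - 88\right)^{2} = \left(\left(\frac{8}{3} + \frac{1}{3} \left(-8\right)\right) - 88\right)^{2} = \left(\left(\frac{8}{3} - \frac{8}{3}\right) - 88\right)^{2} = \left(0 - 88\right)^{2} = \left(-88\right)^{2} = 7744$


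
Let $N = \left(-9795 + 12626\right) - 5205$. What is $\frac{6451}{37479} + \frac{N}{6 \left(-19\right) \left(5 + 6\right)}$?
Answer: $\frac{16177450}{7833111} \approx 2.0653$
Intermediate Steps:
$N = -2374$ ($N = 2831 - 5205 = -2374$)
$\frac{6451}{37479} + \frac{N}{6 \left(-19\right) \left(5 + 6\right)} = \frac{6451}{37479} - \frac{2374}{6 \left(-19\right) \left(5 + 6\right)} = 6451 \cdot \frac{1}{37479} - \frac{2374}{\left(-114\right) 11} = \frac{6451}{37479} - \frac{2374}{-1254} = \frac{6451}{37479} - - \frac{1187}{627} = \frac{6451}{37479} + \frac{1187}{627} = \frac{16177450}{7833111}$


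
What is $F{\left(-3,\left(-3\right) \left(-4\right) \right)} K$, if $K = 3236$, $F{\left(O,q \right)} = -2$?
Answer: $-6472$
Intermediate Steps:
$F{\left(-3,\left(-3\right) \left(-4\right) \right)} K = \left(-2\right) 3236 = -6472$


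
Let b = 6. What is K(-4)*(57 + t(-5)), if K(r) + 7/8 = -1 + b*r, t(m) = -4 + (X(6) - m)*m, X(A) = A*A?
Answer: 3933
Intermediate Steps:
X(A) = A²
t(m) = -4 + m*(36 - m) (t(m) = -4 + (6² - m)*m = -4 + (36 - m)*m = -4 + m*(36 - m))
K(r) = -15/8 + 6*r (K(r) = -7/8 + (-1 + 6*r) = -15/8 + 6*r)
K(-4)*(57 + t(-5)) = (-15/8 + 6*(-4))*(57 + (-4 - 1*(-5)² + 36*(-5))) = (-15/8 - 24)*(57 + (-4 - 1*25 - 180)) = -207*(57 + (-4 - 25 - 180))/8 = -207*(57 - 209)/8 = -207/8*(-152) = 3933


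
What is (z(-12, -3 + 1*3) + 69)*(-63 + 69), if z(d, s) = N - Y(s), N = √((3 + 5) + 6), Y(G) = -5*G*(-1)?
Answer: 414 + 6*√14 ≈ 436.45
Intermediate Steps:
Y(G) = 5*G
N = √14 (N = √(8 + 6) = √14 ≈ 3.7417)
z(d, s) = √14 - 5*s
(z(-12, -3 + 1*3) + 69)*(-63 + 69) = ((√14 - 5*(-3 + 1*3)) + 69)*(-63 + 69) = ((√14 - 5*(-3 + 3)) + 69)*6 = ((√14 - 5*0) + 69)*6 = ((√14 + 0) + 69)*6 = (√14 + 69)*6 = (69 + √14)*6 = 414 + 6*√14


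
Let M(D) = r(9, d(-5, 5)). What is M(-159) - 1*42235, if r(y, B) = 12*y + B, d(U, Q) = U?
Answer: -42132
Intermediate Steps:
r(y, B) = B + 12*y
M(D) = 103 (M(D) = -5 + 12*9 = -5 + 108 = 103)
M(-159) - 1*42235 = 103 - 1*42235 = 103 - 42235 = -42132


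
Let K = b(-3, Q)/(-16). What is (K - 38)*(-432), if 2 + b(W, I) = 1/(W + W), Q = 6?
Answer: 32715/2 ≈ 16358.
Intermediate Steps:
b(W, I) = -2 + 1/(2*W) (b(W, I) = -2 + 1/(W + W) = -2 + 1/(2*W))
K = 13/96 (K = (-2 + (½)/(-3))/(-16) = (-2 + (½)*(-⅓))*(-1/16) = (-2 - ⅙)*(-1/16) = -13/6*(-1/16) = 13/96 ≈ 0.13542)
(K - 38)*(-432) = (13/96 - 38)*(-432) = -3635/96*(-432) = 32715/2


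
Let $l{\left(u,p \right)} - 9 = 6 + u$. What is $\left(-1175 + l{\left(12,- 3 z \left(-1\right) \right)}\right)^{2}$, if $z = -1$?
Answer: $1317904$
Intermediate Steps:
$l{\left(u,p \right)} = 15 + u$ ($l{\left(u,p \right)} = 9 + \left(6 + u\right) = 15 + u$)
$\left(-1175 + l{\left(12,- 3 z \left(-1\right) \right)}\right)^{2} = \left(-1175 + \left(15 + 12\right)\right)^{2} = \left(-1175 + 27\right)^{2} = \left(-1148\right)^{2} = 1317904$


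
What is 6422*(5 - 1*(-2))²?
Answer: 314678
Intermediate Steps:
6422*(5 - 1*(-2))² = 6422*(5 + 2)² = 6422*7² = 6422*49 = 314678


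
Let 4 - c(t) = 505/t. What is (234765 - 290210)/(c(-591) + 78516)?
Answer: -6553599/9281165 ≈ -0.70612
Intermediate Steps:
c(t) = 4 - 505/t
(234765 - 290210)/(c(-591) + 78516) = (234765 - 290210)/((4 - 505/(-591)) + 78516) = -55445/((4 - 505*(-1/591)) + 78516) = -55445/((4 + 505/591) + 78516) = -55445/(2869/591 + 78516) = -55445/46405825/591 = -55445*591/46405825 = -6553599/9281165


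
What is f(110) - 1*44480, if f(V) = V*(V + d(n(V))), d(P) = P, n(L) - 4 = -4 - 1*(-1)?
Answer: -32270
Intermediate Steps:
n(L) = 1 (n(L) = 4 + (-4 - 1*(-1)) = 4 + (-4 + 1) = 4 - 3 = 1)
f(V) = V*(1 + V) (f(V) = V*(V + 1) = V*(1 + V))
f(110) - 1*44480 = 110*(1 + 110) - 1*44480 = 110*111 - 44480 = 12210 - 44480 = -32270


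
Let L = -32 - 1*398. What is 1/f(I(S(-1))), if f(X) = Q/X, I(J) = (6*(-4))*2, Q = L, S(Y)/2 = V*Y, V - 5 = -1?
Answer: 24/215 ≈ 0.11163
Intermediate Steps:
V = 4 (V = 5 - 1 = 4)
L = -430 (L = -32 - 398 = -430)
S(Y) = 8*Y (S(Y) = 2*(4*Y) = 8*Y)
Q = -430
I(J) = -48 (I(J) = -24*2 = -48)
f(X) = -430/X
1/f(I(S(-1))) = 1/(-430/(-48)) = 1/(-430*(-1/48)) = 1/(215/24) = 24/215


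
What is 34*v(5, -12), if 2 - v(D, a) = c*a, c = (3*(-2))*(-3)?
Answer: 7412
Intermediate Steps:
c = 18 (c = -6*(-3) = 18)
v(D, a) = 2 - 18*a
34*v(5, -12) = 34*(2 - 18*(-12)) = 34*(2 + 216) = 34*218 = 7412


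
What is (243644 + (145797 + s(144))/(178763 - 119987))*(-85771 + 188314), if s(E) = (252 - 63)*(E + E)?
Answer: 15790100364423/632 ≈ 2.4984e+10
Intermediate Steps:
s(E) = 378*E (s(E) = 189*(2*E) = 378*E)
(243644 + (145797 + s(144))/(178763 - 119987))*(-85771 + 188314) = (243644 + (145797 + 378*144)/(178763 - 119987))*(-85771 + 188314) = (243644 + (145797 + 54432)/58776)*102543 = (243644 + 200229*(1/58776))*102543 = (243644 + 2153/632)*102543 = (153985161/632)*102543 = 15790100364423/632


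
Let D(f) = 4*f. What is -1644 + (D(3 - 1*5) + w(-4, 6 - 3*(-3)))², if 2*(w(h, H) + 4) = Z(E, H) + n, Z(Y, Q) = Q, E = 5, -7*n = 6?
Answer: -317463/196 ≈ -1619.7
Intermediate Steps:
n = -6/7 (n = -⅐*6 = -6/7 ≈ -0.85714)
w(h, H) = -31/7 + H/2 (w(h, H) = -4 + (H - 6/7)/2 = -4 + (-6/7 + H)/2 = -4 + (-3/7 + H/2) = -31/7 + H/2)
-1644 + (D(3 - 1*5) + w(-4, 6 - 3*(-3)))² = -1644 + (4*(3 - 1*5) + (-31/7 + (6 - 3*(-3))/2))² = -1644 + (4*(3 - 5) + (-31/7 + (6 + 9)/2))² = -1644 + (4*(-2) + (-31/7 + (½)*15))² = -1644 + (-8 + (-31/7 + 15/2))² = -1644 + (-8 + 43/14)² = -1644 + (-69/14)² = -1644 + 4761/196 = -317463/196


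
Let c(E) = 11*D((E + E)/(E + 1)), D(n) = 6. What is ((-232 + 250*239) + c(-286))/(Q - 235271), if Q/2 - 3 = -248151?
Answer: -59584/731567 ≈ -0.081447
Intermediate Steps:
Q = -496296 (Q = 6 + 2*(-248151) = 6 - 496302 = -496296)
c(E) = 66 (c(E) = 11*6 = 66)
((-232 + 250*239) + c(-286))/(Q - 235271) = ((-232 + 250*239) + 66)/(-496296 - 235271) = ((-232 + 59750) + 66)/(-731567) = (59518 + 66)*(-1/731567) = 59584*(-1/731567) = -59584/731567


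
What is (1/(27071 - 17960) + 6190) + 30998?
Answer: 338819869/9111 ≈ 37188.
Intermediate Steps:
(1/(27071 - 17960) + 6190) + 30998 = (1/9111 + 6190) + 30998 = 56397091/9111 + 30998 = 338819869/9111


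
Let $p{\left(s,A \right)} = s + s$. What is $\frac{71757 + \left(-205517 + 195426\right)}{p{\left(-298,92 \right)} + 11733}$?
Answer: $\frac{61666}{11137} \approx 5.537$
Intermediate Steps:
$p{\left(s,A \right)} = 2 s$
$\frac{71757 + \left(-205517 + 195426\right)}{p{\left(-298,92 \right)} + 11733} = \frac{71757 + \left(-205517 + 195426\right)}{2 \left(-298\right) + 11733} = \frac{71757 - 10091}{-596 + 11733} = \frac{61666}{11137}$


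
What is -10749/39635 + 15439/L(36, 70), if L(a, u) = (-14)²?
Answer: 609817961/7768460 ≈ 78.499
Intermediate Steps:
L(a, u) = 196
-10749/39635 + 15439/L(36, 70) = -10749/39635 + 15439/196 = 609817961/7768460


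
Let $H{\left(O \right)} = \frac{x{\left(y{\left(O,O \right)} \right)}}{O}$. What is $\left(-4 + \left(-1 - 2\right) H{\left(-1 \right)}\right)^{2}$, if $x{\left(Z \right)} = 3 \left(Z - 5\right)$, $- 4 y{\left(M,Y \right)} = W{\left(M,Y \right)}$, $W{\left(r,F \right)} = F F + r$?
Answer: $2401$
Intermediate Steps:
$W{\left(r,F \right)} = r + F^{2}$ ($W{\left(r,F \right)} = F^{2} + r = r + F^{2}$)
$y{\left(M,Y \right)} = - \frac{M}{4} - \frac{Y^{2}}{4}$ ($y{\left(M,Y \right)} = - \frac{M + Y^{2}}{4} = - \frac{M}{4} - \frac{Y^{2}}{4}$)
$x{\left(Z \right)} = -15 + 3 Z$ ($x{\left(Z \right)} = 3 \left(-5 + Z\right) = -15 + 3 Z$)
$H{\left(O \right)} = \frac{-15 - \frac{3 O}{4} - \frac{3 O^{2}}{4}}{O}$ ($H{\left(O \right)} = \frac{-15 + 3 \left(- \frac{O}{4} - \frac{O^{2}}{4}\right)}{O} = \frac{-15 - \left(\frac{3 O}{4} + \frac{3 O^{2}}{4}\right)}{O} = \frac{-15 - \frac{3 O}{4} - \frac{3 O^{2}}{4}}{O}$)
$\left(-4 + \left(-1 - 2\right) H{\left(-1 \right)}\right)^{2} = \left(-4 + \left(-1 - 2\right) \left(- \frac{3}{4} - \frac{15}{-1} - - \frac{3}{4}\right)\right)^{2} = \left(-4 + \left(-1 - 2\right) \left(- \frac{3}{4} - -15 + \frac{3}{4}\right)\right)^{2} = \left(-4 - 3 \left(- \frac{3}{4} + 15 + \frac{3}{4}\right)\right)^{2} = \left(-4 - 45\right)^{2} = \left(-49\right)^{2} = 2401$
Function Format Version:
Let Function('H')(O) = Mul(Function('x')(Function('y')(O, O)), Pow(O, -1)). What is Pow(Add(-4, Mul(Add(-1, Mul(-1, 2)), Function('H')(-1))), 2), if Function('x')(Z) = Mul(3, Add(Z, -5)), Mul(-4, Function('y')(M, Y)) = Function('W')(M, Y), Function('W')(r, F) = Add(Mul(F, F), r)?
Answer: 2401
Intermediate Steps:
Function('W')(r, F) = Add(r, Pow(F, 2)) (Function('W')(r, F) = Add(Pow(F, 2), r) = Add(r, Pow(F, 2)))
Function('y')(M, Y) = Add(Mul(Rational(-1, 4), M), Mul(Rational(-1, 4), Pow(Y, 2))) (Function('y')(M, Y) = Mul(Rational(-1, 4), Add(M, Pow(Y, 2))) = Add(Mul(Rational(-1, 4), M), Mul(Rational(-1, 4), Pow(Y, 2))))
Function('x')(Z) = Add(-15, Mul(3, Z)) (Function('x')(Z) = Mul(3, Add(-5, Z)) = Add(-15, Mul(3, Z)))
Function('H')(O) = Mul(Pow(O, -1), Add(-15, Mul(Rational(-3, 4), O), Mul(Rational(-3, 4), Pow(O, 2)))) (Function('H')(O) = Mul(Add(-15, Mul(3, Add(Mul(Rational(-1, 4), O), Mul(Rational(-1, 4), Pow(O, 2))))), Pow(O, -1)) = Mul(Add(-15, Add(Mul(Rational(-3, 4), O), Mul(Rational(-3, 4), Pow(O, 2)))), Pow(O, -1)) = Mul(Add(-15, Mul(Rational(-3, 4), O), Mul(Rational(-3, 4), Pow(O, 2))), Pow(O, -1)) = Mul(Pow(O, -1), Add(-15, Mul(Rational(-3, 4), O), Mul(Rational(-3, 4), Pow(O, 2)))))
Pow(Add(-4, Mul(Add(-1, Mul(-1, 2)), Function('H')(-1))), 2) = Pow(Add(-4, Mul(Add(-1, Mul(-1, 2)), Add(Rational(-3, 4), Mul(-15, Pow(-1, -1)), Mul(Rational(-3, 4), -1)))), 2) = Pow(Add(-4, Mul(Add(-1, -2), Add(Rational(-3, 4), Mul(-15, -1), Rational(3, 4)))), 2) = Pow(Add(-4, Mul(-3, Add(Rational(-3, 4), 15, Rational(3, 4)))), 2) = Pow(Add(-4, Mul(-3, 15)), 2) = Pow(Add(-4, -45), 2) = Pow(-49, 2) = 2401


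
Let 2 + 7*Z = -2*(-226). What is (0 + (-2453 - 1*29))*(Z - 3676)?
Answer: 62749924/7 ≈ 8.9643e+6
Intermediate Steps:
Z = 450/7 (Z = -2/7 + (-2*(-226))/7 = -2/7 + (⅐)*452 = -2/7 + 452/7 = 450/7 ≈ 64.286)
(0 + (-2453 - 1*29))*(Z - 3676) = (0 + (-2453 - 1*29))*(450/7 - 3676) = (0 + (-2453 - 29))*(-25282/7) = (0 - 2482)*(-25282/7) = -2482*(-25282/7) = 62749924/7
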